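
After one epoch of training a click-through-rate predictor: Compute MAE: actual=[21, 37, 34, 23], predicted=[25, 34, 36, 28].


Absolute errors: |21-25|=4, |37-34|=3, |34-36|=2, |23-28|=5
Sum = 14
MAE = 14/4 = 7/2

7/2


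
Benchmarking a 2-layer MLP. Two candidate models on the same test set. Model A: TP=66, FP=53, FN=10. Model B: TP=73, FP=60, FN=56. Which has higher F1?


Model A: P=66/119=0.5546, R=66/76=0.8684, F1=2PR/(P+R)=2TP/(2TP+FP+FN)=132/195=0.6769
Model B: P=73/133=0.5489, R=73/129=0.5659, F1=2PR/(P+R)=2TP/(2TP+FP+FN)=146/262=0.5573
0.6769 > 0.5573 → Model A

Model A


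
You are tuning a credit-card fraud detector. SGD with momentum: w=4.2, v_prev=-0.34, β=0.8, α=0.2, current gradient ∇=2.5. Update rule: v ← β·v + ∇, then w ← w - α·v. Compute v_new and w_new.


v_new = 0.8·-0.34 + 2.5 = -0.272 + 2.5 = 2.228
w_new = 4.2 - 0.2·2.228 = 4.2 - 0.4456 = 3.7544

v_new=2.228, w_new=3.7544


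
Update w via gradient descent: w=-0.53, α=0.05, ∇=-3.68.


w_new = w - α·∇
= -0.53 - 0.05·-3.68
= -0.53 + 0.184
= -0.346

-0.346


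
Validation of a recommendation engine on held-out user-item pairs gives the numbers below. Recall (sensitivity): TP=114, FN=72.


Recall = TP/(TP+FN)
= 114/(114+72)
= 114/186 = 61.29%

61.29%


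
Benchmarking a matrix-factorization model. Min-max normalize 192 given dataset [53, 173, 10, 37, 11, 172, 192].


min=10, max=192
(192-10)/(192-10) = 182/182 = 1.0

1.0


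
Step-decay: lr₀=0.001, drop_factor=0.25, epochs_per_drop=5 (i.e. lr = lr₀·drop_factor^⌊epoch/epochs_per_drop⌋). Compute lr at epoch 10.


n_drops = ⌊10/5⌋ = 2
lr = 0.001·0.25^2 = 0.001·0.0625 = 0.0000625

0.0000625


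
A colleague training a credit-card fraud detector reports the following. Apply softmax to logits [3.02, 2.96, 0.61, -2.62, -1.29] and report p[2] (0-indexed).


Exponentials: e^3.02=20.4913, e^2.96=19.298, e^0.61=1.8404, e^-2.62=0.0728, e^-1.29=0.2753
Sum = 41.9778
Softmax = [0.4881, 0.4597, 0.0438, 0.0017, 0.0066]
p[2] = 1.8404/41.9778 = 0.0438

0.0438


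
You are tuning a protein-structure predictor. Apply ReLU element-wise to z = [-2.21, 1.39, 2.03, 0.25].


ReLU(-2.21) = max(0, -2.21) = 0.0
ReLU(1.39) = max(0, 1.39) = 1.39
ReLU(2.03) = max(0, 2.03) = 2.03
ReLU(0.25) = max(0, 0.25) = 0.25
result = [0.0, 1.39, 2.03, 0.25]

[0.0, 1.39, 2.03, 0.25]


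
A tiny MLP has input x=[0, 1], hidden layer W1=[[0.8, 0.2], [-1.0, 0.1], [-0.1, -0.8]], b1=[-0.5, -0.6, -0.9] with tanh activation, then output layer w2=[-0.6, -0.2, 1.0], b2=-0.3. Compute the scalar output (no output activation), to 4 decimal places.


z1[0] = (0.8)·(0) + (0.2)·(1) - 0.5 = -0.3
z1[1] = (-1.0)·(0) + (0.1)·(1) - 0.6 = -0.5
z1[2] = (-0.1)·(0) + (-0.8)·(1) - 0.9 = -1.7
h = tanh(z1) = [-0.2913, -0.4621, -0.9354]
output = (-0.6)·(-0.2913) + (-0.2)·(-0.4621) + (1.0)·(-0.9354) - 0.3 = -0.9682

-0.9682


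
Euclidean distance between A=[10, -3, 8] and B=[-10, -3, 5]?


d = √((10+ 10)² + (-3+ 3)² + (8-5)²)
  = √(400 + 0 + 9)
  = √409 = 20.2237

20.2237


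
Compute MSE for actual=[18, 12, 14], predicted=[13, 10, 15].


Squared errors: (18-13)²=25, (12-10)²=4, (14-15)²=1
Sum = 30
MSE = 30/3 = 10

10


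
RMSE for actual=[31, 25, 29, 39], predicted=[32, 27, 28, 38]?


MSE = 7/4 = 1.75
RMSE = √(7/4) = 1.3229

1.3229


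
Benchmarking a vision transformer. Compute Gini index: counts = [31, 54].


Probabilities: [31/85, 54/85] ≈ [0.3647, 0.6353]
Σpᵢ² = (961 + 2916)/85² = 3877/7225
Gini = 1 - Σpᵢ² = 1 - 3877/7225 = 0.4634

0.4634


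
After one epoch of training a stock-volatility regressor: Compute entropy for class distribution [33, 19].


Probabilities: [33/52, 19/52] ≈ [0.6346, 0.3654]
H = -((33/52)·log₂(33/52) + (19/52)·log₂(19/52))
  = 0.9471 bits

0.9471 bits


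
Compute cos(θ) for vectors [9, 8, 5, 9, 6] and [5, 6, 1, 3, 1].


A·B = 9·5 + 8·6 + 5·1 + 9·3 + 6·1 = 131
‖A‖ = √287 = 16.9411, ‖B‖ = √72 = 8.4853
cos = 131/(√287·√72) = 131/√20664 = 0.9113

0.9113


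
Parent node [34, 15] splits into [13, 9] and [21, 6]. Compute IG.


Parent = [34, 15], H_parent = 0.8886
H_left = 0.976 (n=22), H_right = 0.7642 (n=27)
H_children = (22/49)·0.976 + (27/49)·0.7642 = 0.8593
IG = 0.8886 - 0.8593 = 0.0293

0.0293


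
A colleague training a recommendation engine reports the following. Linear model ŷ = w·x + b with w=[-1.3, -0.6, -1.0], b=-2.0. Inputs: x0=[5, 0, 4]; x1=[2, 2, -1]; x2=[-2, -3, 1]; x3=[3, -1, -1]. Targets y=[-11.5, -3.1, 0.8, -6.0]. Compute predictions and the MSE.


ŷ0 = (-1.3)·(5) + (-0.6)·(0) + (-1.0)·(4) - 2.0 = -12.5
ŷ1 = (-1.3)·(2) + (-0.6)·(2) + (-1.0)·(-1) - 2.0 = -4.8
ŷ2 = (-1.3)·(-2) + (-0.6)·(-3) + (-1.0)·(1) - 2.0 = 1.4
ŷ3 = (-1.3)·(3) + (-0.6)·(-1) + (-1.0)·(-1) - 2.0 = -4.3
errors² = [1.0, 2.89, 0.36, 2.89]
MSE = 7.1400/4 = 1.785

1.785


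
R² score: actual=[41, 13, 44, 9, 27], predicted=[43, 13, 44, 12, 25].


ȳ = 26.8
SS_res = Σ(y-ŷ)² = 17
SS_tot = Σ(y-ȳ)² = 1004.8
R² = 1 - SS_res/SS_tot = 1 - 0.0169 = 0.9831

0.9831


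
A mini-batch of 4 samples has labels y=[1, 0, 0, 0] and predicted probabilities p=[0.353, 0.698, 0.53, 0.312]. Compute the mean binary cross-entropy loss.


L[0] = -ln(0.353) = 1.0413
L[1] = -ln(1-0.698) = -ln(0.302) = 1.1973
L[2] = -ln(1-0.53) = -ln(0.47) = 0.755
L[3] = -ln(1-0.312) = -ln(0.688) = 0.374
mean = (1.0413 + 1.1973 + 0.755 + 0.374)/4 = 0.8419

0.8419


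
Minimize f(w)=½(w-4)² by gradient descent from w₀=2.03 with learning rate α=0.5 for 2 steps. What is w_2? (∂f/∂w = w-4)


step 1: grad = 2.03-4 = -1.97; w = 2.03 - 0.5·(-1.97) = 3.015
step 2: grad = 3.015-4 = -0.985; w = 3.015 - 0.5·(-0.985) = 3.5075

3.5075


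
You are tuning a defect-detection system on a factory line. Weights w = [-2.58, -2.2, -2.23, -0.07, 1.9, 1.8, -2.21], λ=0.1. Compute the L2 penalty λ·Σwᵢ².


‖w‖₂² = (-2.58)² + (-2.2)² + (-2.23)² + (-0.07)² + (1.9)² + (1.8)² + (-2.21)²
     = 6.6564 + 4.84 + 4.9729 + 0.0049 + 3.61 + 3.24 + 4.8841
     = 28.2083
λ·‖w‖₂² = 0.1·28.2083 = 2.82083

2.82083


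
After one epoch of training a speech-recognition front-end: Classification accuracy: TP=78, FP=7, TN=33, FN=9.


Accuracy = (TP+TN)/(TP+TN+FP+FN)
= (78+33)/(127)
= 111/127 = 87.4%

87.4%


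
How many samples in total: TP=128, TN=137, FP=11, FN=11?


Total = TP + TN + FP + FN
= 128 + 137 + 11 + 11
= 287
(Predicted positive: 139, predicted negative: 148)

287


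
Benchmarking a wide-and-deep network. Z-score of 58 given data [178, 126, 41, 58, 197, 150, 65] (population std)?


μ = 116.4286, σ = 57.6315
z = (58 - 116.4286)/57.6315 = -1.0138

-1.0138


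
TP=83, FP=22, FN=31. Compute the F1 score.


Precision = 83/105 = 0.7905
Recall = 83/114 = 0.7281
F1 = 2·P·R/(P+R) = 2·TP/(2·TP+FP+FN) = 166/(166+22+31) = 166/219 = 0.758

0.758


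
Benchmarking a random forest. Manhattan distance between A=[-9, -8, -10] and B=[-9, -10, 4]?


d = |-9+ 9| + |-8+ 10| + |-10-4|
  = 0 + 2 + 14
  = 16

16


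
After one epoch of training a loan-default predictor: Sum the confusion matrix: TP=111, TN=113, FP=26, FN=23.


Total = TP + TN + FP + FN
= 111 + 113 + 26 + 23
= 273
(Predicted positive: 137, predicted negative: 136)

273


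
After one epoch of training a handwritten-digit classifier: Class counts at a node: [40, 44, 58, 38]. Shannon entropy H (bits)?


Probabilities: [40/180, 44/180, 58/180, 38/180] ≈ [0.2222, 0.2444, 0.3222, 0.2111]
H = -((40/180)·log₂(40/180) + (44/180)·log₂(44/180) + (58/180)·log₂(58/180) + (38/180)·log₂(38/180))
  = 1.9792 bits

1.9792 bits


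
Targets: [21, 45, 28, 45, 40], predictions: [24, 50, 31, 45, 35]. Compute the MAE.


Absolute errors: |21-24|=3, |45-50|=5, |28-31|=3, |45-45|=0, |40-35|=5
Sum = 16
MAE = 16/5 = 16/5

16/5


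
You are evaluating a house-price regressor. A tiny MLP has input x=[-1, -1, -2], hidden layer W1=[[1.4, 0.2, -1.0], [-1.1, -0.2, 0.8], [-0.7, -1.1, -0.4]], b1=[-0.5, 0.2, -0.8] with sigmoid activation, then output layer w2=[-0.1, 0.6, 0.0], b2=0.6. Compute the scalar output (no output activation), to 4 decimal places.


z1[0] = (1.4)·(-1) + (0.2)·(-1) + (-1.0)·(-2) - 0.5 = -0.1
z1[1] = (-1.1)·(-1) + (-0.2)·(-1) + (0.8)·(-2) + 0.2 = -0.1
z1[2] = (-0.7)·(-1) + (-1.1)·(-1) + (-0.4)·(-2) - 0.8 = 1.8
h = sigmoid(z1) = [0.475, 0.475, 0.8581]
output = (-0.1)·(0.475) + (0.6)·(0.475) + (0.0)·(0.8581) + 0.6 = 0.8375

0.8375


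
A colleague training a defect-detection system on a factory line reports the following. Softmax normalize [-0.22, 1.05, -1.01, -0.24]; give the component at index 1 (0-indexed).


Exponentials: e^-0.22=0.8025, e^1.05=2.8577, e^-1.01=0.3642, e^-0.24=0.7866
Sum = 4.811
Softmax = [0.1668, 0.594, 0.0757, 0.1635]
p[1] = 2.8577/4.811 = 0.594

0.594


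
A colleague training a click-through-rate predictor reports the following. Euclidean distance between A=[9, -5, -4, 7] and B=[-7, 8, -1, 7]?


d = √((9+ 7)² + (-5-8)² + (-4+ 1)² + (7-7)²)
  = √(256 + 169 + 9 + 0)
  = √434 = 20.8327

20.8327


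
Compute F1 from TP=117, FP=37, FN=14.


Precision = 117/154 = 0.7597
Recall = 117/131 = 0.8931
F1 = 2·P·R/(P+R) = 2·TP/(2·TP+FP+FN) = 234/(234+37+14) = 234/285 = 0.8211

0.8211


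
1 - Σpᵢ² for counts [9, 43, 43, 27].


Probabilities: [9/122, 43/122, 43/122, 27/122] ≈ [0.0738, 0.3525, 0.3525, 0.2213]
Σpᵢ² = (81 + 1849 + 1849 + 729)/122² = 4508/14884
Gini = 1 - Σpᵢ² = 1 - 4508/14884 = 0.6971

0.6971


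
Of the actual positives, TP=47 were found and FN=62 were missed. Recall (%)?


Recall = TP/(TP+FN)
= 47/(47+62)
= 47/109 = 43.12%

43.12%


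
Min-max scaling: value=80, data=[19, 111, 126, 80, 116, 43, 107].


min=19, max=126
(80-19)/(126-19) = 61/107 = 0.5701

0.5701


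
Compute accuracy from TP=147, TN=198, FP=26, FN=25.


Accuracy = (TP+TN)/(TP+TN+FP+FN)
= (147+198)/(396)
= 345/396 = 87.12%

87.12%


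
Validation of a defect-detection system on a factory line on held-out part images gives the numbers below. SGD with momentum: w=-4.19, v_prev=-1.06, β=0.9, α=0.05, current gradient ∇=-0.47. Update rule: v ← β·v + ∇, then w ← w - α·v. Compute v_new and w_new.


v_new = 0.9·-1.06 - 0.47 = -0.954 - 0.47 = -1.424
w_new = -4.19 - 0.05·-1.424 = -4.19 + 0.0712 = -4.1188

v_new=-1.424, w_new=-4.1188


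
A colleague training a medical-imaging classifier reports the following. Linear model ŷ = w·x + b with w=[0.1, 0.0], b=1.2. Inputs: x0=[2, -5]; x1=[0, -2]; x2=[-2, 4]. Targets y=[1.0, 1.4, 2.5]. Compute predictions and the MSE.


ŷ0 = (0.1)·(2) + (0.0)·(-5) + 1.2 = 1.4
ŷ1 = (0.1)·(0) + (0.0)·(-2) + 1.2 = 1.2
ŷ2 = (0.1)·(-2) + (0.0)·(4) + 1.2 = 1.0
errors² = [0.16, 0.04, 2.25]
MSE = 2.4500/3 = 0.8167

0.8167


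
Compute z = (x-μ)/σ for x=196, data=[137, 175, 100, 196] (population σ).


μ = 152, σ = 36.7219
z = (196 - 152)/36.7219 = 1.1982

1.1982


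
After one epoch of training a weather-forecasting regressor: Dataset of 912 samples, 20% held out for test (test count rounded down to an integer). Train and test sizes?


Test = ⌊912·20/100⌋ = 182
Train = 912 - 182 = 730

Train: 730, Test: 182


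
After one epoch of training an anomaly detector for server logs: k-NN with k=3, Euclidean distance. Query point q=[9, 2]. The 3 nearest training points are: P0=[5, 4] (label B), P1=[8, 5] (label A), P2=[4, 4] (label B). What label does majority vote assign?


d(q,P0) = 4.4721  (label B)
d(q,P1) = 3.1623  (label A)
d(q,P2) = 5.3852  (label B)
Votes: A=1, B=2
Majority → B

B


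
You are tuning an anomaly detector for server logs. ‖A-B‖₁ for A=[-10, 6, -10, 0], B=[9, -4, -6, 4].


d = |-10-9| + |6+ 4| + |-10+ 6| + |0-4|
  = 19 + 10 + 4 + 4
  = 37

37


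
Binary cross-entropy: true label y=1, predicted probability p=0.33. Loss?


BCE = -[y·ln(p) + (1-y)·ln(1-p)]
= -1·ln(0.33) - 0
= -ln(0.33) = 1.1087

1.1087


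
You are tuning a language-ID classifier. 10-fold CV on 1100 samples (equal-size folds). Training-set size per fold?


Fold size = 1100/10 = 110
Training per fold = 1100 - 110 = 990

990


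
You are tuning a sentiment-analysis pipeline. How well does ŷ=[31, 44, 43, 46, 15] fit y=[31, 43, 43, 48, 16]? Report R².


ȳ = 36.2
SS_res = Σ(y-ŷ)² = 6
SS_tot = Σ(y-ȳ)² = 666.8
R² = 1 - SS_res/SS_tot = 1 - 0.009 = 0.991

0.991


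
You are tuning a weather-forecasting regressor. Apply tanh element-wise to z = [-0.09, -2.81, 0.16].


tanh(-0.09) = -0.0898
tanh(-2.81) = -0.9928
tanh(0.16) = 0.1586
result = [-0.0898, -0.9928, 0.1586]

[-0.0898, -0.9928, 0.1586]


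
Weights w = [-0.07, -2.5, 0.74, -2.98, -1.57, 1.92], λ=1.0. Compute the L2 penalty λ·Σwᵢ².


‖w‖₂² = (-0.07)² + (-2.5)² + (0.74)² + (-2.98)² + (-1.57)² + (1.92)²
     = 0.0049 + 6.25 + 0.5476 + 8.8804 + 2.4649 + 3.6864
     = 21.8342
λ·‖w‖₂² = 1.0·21.8342 = 21.8342

21.8342


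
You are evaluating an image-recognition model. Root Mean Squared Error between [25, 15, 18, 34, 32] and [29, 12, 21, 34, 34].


MSE = 38/5 = 7.6
RMSE = √(38/5) = 2.7568

2.7568


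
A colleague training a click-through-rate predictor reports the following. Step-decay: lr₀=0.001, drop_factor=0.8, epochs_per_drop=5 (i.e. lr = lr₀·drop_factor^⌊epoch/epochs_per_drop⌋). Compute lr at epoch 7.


n_drops = ⌊7/5⌋ = 1
lr = 0.001·0.8^1 = 0.001·0.8 = 0.0008

0.0008


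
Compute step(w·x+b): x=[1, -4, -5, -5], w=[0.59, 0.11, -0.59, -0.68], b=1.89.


z = (1)·(0.59) + (-4)·(0.11) + (-5)·(-0.59) + (-5)·(-0.68) + 1.89
  = 8.39
step(z) = 1 (z≥0)

1


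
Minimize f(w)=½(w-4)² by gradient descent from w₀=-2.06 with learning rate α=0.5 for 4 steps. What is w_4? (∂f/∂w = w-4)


step 1: grad = -2.06-4 = -6.06; w = -2.06 - 0.5·(-6.06) = 0.97
step 2: grad = 0.97-4 = -3.03; w = 0.97 - 0.5·(-3.03) = 2.485
step 3: grad = 2.485-4 = -1.515; w = 2.485 - 0.5·(-1.515) = 3.2425
step 4: grad = 3.2425-4 = -0.7575; w = 3.2425 - 0.5·(-0.7575) = 3.62125

3.62125


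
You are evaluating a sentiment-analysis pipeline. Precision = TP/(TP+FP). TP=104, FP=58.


Precision = TP/(TP+FP)
= 104/(104+58)
= 104/162 = 64.2%

64.2%


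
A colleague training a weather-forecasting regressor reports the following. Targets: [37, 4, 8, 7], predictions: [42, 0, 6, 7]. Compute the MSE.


Squared errors: (37-42)²=25, (4-0)²=16, (8-6)²=4, (7-7)²=0
Sum = 45
MSE = 45/4 = 45/4

45/4


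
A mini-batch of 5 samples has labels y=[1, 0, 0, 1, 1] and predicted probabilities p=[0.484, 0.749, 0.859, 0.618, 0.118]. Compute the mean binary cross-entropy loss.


L[0] = -ln(0.484) = 0.7257
L[1] = -ln(1-0.749) = -ln(0.251) = 1.3823
L[2] = -ln(1-0.859) = -ln(0.141) = 1.959
L[3] = -ln(0.618) = 0.4813
L[4] = -ln(0.118) = 2.1371
mean = (0.7257 + 1.3823 + 1.959 + 0.4813 + 2.1371)/5 = 1.3371

1.3371


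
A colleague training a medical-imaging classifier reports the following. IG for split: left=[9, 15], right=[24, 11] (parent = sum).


Parent = [33, 26], H_parent = 0.9898
H_left = 0.9544 (n=24), H_right = 0.8981 (n=35)
H_children = (24/59)·0.9544 + (35/59)·0.8981 = 0.921
IG = 0.9898 - 0.921 = 0.0688

0.0688


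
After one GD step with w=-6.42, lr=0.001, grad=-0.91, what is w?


w_new = w - α·∇
= -6.42 - 0.001·-0.91
= -6.42 + 0.00091
= -6.41909

-6.41909


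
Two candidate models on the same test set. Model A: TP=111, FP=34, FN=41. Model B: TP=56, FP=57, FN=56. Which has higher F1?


Model A: P=111/145=0.7655, R=111/152=0.7303, F1=2PR/(P+R)=2TP/(2TP+FP+FN)=222/297=0.7475
Model B: P=56/113=0.4956, R=56/112=0.5, F1=2PR/(P+R)=2TP/(2TP+FP+FN)=112/225=0.4978
0.7475 > 0.4978 → Model A

Model A


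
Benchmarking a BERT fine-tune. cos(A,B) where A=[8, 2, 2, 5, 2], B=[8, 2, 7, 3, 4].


A·B = 8·8 + 2·2 + 2·7 + 5·3 + 2·4 = 105
‖A‖ = √101 = 10.0499, ‖B‖ = √142 = 11.9164
cos = 105/(√101·√142) = 105/√14342 = 0.8768

0.8768


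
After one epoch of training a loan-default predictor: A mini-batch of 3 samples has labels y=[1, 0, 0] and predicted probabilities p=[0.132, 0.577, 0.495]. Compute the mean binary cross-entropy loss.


L[0] = -ln(0.132) = 2.025
L[1] = -ln(1-0.577) = -ln(0.423) = 0.8604
L[2] = -ln(1-0.495) = -ln(0.505) = 0.6832
mean = (2.025 + 0.8604 + 0.6832)/3 = 1.1895

1.1895


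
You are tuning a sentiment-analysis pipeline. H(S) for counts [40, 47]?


Probabilities: [40/87, 47/87] ≈ [0.4598, 0.5402]
H = -((40/87)·log₂(40/87) + (47/87)·log₂(47/87))
  = 0.9953 bits

0.9953 bits


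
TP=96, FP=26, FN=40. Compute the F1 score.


Precision = 96/122 = 0.7869
Recall = 96/136 = 0.7059
F1 = 2·P·R/(P+R) = 2·TP/(2·TP+FP+FN) = 192/(192+26+40) = 192/258 = 0.7442

0.7442


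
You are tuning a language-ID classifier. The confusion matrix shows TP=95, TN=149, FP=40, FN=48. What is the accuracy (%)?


Accuracy = (TP+TN)/(TP+TN+FP+FN)
= (95+149)/(332)
= 244/332 = 73.49%

73.49%


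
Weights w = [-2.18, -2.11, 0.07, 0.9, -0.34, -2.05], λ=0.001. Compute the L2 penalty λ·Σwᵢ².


‖w‖₂² = (-2.18)² + (-2.11)² + (0.07)² + (0.9)² + (-0.34)² + (-2.05)²
     = 4.7524 + 4.4521 + 0.0049 + 0.81 + 0.1156 + 4.2025
     = 14.3375
λ·‖w‖₂² = 0.001·14.3375 = 0.014338

0.014338


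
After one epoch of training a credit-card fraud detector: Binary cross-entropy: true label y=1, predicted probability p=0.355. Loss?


BCE = -[y·ln(p) + (1-y)·ln(1-p)]
= -1·ln(0.355) - 0
= -ln(0.355) = 1.0356

1.0356


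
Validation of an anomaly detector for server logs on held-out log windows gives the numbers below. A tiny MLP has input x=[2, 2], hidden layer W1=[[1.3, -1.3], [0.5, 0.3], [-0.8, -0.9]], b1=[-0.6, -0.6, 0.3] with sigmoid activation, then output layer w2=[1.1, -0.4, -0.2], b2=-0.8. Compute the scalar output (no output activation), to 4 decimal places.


z1[0] = (1.3)·(2) + (-1.3)·(2) - 0.6 = -0.6
z1[1] = (0.5)·(2) + (0.3)·(2) - 0.6 = 1.0
z1[2] = (-0.8)·(2) + (-0.9)·(2) + 0.3 = -3.1
h = sigmoid(z1) = [0.3543, 0.7311, 0.0431]
output = (1.1)·(0.3543) + (-0.4)·(0.7311) + (-0.2)·(0.0431) - 0.8 = -0.7113

-0.7113


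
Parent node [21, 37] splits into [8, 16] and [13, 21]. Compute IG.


Parent = [21, 37], H_parent = 0.9444
H_left = 0.9183 (n=24), H_right = 0.9597 (n=34)
H_children = (24/58)·0.9183 + (34/58)·0.9597 = 0.9426
IG = 0.9444 - 0.9426 = 0.0018

0.0018


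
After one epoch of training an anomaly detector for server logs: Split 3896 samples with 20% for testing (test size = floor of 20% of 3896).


Test = ⌊3896·20/100⌋ = 779
Train = 3896 - 779 = 3117

Train: 3117, Test: 779


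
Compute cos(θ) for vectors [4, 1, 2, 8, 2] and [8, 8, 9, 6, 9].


A·B = 4·8 + 1·8 + 2·9 + 8·6 + 2·9 = 124
‖A‖ = √89 = 9.434, ‖B‖ = √326 = 18.0555
cos = 124/(√89·√326) = 124/√29014 = 0.728

0.728


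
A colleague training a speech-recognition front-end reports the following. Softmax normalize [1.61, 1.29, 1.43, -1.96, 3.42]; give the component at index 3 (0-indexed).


Exponentials: e^1.61=5.0028, e^1.29=3.6328, e^1.43=4.1787, e^-1.96=0.1409, e^3.42=30.5694
Sum = 43.5246
Softmax = [0.1149, 0.0835, 0.096, 0.0032, 0.7023]
p[3] = 0.1409/43.5246 = 0.0032

0.0032


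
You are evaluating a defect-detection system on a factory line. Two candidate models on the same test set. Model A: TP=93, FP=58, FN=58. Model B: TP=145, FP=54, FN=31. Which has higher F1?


Model A: P=93/151=0.6159, R=93/151=0.6159, F1=2PR/(P+R)=2TP/(2TP+FP+FN)=186/302=0.6159
Model B: P=145/199=0.7286, R=145/176=0.8239, F1=2PR/(P+R)=2TP/(2TP+FP+FN)=290/375=0.7733
0.6159 < 0.7733 → Model B

Model B


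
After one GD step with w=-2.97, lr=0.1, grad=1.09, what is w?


w_new = w - α·∇
= -2.97 - 0.1·1.09
= -2.97 - 0.109
= -3.079

-3.079


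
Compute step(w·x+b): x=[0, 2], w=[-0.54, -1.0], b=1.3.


z = (0)·(-0.54) + (2)·(-1.0) + 1.3
  = -0.7
step(z) = 0 (z<0)

0


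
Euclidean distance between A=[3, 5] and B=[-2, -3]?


d = √((3+ 2)² + (5+ 3)²)
  = √(25 + 64)
  = √89 = 9.434

9.434


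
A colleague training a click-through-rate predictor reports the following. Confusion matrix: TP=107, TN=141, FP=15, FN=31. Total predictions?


Total = TP + TN + FP + FN
= 107 + 141 + 15 + 31
= 294
(Predicted positive: 122, predicted negative: 172)

294


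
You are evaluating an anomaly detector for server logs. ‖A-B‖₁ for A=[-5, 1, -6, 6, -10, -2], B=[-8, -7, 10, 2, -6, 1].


d = |-5+ 8| + |1+ 7| + |-6-10| + |6-2| + |-10+ 6| + |-2-1|
  = 3 + 8 + 16 + 4 + 4 + 3
  = 38

38


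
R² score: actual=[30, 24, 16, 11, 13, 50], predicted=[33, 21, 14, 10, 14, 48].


ȳ = 24
SS_res = Σ(y-ŷ)² = 28
SS_tot = Σ(y-ȳ)² = 1066
R² = 1 - SS_res/SS_tot = 1 - 0.0263 = 0.9737

0.9737


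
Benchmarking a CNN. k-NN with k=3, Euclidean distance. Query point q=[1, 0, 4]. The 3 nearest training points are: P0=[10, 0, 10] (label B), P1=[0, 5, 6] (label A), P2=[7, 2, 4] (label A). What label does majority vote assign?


d(q,P0) = 10.8167  (label B)
d(q,P1) = 5.4772  (label A)
d(q,P2) = 6.3246  (label A)
Votes: A=2, B=1
Majority → A

A


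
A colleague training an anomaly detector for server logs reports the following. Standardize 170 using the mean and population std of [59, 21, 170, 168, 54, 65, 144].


μ = 97.2857, σ = 56.9102
z = (170 - 97.2857)/56.9102 = 1.2777

1.2777


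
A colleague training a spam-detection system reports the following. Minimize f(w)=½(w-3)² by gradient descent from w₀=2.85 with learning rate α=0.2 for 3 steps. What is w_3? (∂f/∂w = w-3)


step 1: grad = 2.85-3 = -0.15; w = 2.85 - 0.2·(-0.15) = 2.88
step 2: grad = 2.88-3 = -0.12; w = 2.88 - 0.2·(-0.12) = 2.904
step 3: grad = 2.904-3 = -0.096; w = 2.904 - 0.2·(-0.096) = 2.9232

2.9232


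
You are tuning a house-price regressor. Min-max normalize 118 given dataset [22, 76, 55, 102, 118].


min=22, max=118
(118-22)/(118-22) = 96/96 = 1.0

1.0


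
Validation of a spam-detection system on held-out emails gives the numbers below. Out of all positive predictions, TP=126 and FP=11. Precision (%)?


Precision = TP/(TP+FP)
= 126/(126+11)
= 126/137 = 91.97%

91.97%


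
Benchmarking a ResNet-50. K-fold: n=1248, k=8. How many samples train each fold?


Fold size = 1248/8 = 156
Training per fold = 1248 - 156 = 1092

1092


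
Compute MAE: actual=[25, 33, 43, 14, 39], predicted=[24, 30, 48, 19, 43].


Absolute errors: |25-24|=1, |33-30|=3, |43-48|=5, |14-19|=5, |39-43|=4
Sum = 18
MAE = 18/5 = 18/5

18/5


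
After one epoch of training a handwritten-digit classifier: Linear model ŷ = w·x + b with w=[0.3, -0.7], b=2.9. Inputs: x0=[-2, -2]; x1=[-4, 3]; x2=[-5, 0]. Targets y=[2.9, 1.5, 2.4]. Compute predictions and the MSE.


ŷ0 = (0.3)·(-2) + (-0.7)·(-2) + 2.9 = 3.7
ŷ1 = (0.3)·(-4) + (-0.7)·(3) + 2.9 = -0.4
ŷ2 = (0.3)·(-5) + (-0.7)·(0) + 2.9 = 1.4
errors² = [0.64, 3.61, 1.0]
MSE = 5.2500/3 = 1.75

1.75


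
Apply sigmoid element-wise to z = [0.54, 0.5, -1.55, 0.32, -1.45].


σ(0.54) = 1/(1+e^-0.54) = 0.6318
σ(0.5) = 1/(1+e^-0.5) = 0.6225
σ(-1.55) = 1/(1+e^1.55) = 0.1751
σ(0.32) = 1/(1+e^-0.32) = 0.5793
σ(-1.45) = 1/(1+e^1.45) = 0.19
result = [0.6318, 0.6225, 0.1751, 0.5793, 0.19]

[0.6318, 0.6225, 0.1751, 0.5793, 0.19]


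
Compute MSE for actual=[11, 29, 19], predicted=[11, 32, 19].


Squared errors: (11-11)²=0, (29-32)²=9, (19-19)²=0
Sum = 9
MSE = 9/3 = 3

3


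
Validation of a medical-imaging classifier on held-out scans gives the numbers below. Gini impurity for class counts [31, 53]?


Probabilities: [31/84, 53/84] ≈ [0.369, 0.631]
Σpᵢ² = (961 + 2809)/84² = 3770/7056
Gini = 1 - Σpᵢ² = 1 - 3770/7056 = 0.4657

0.4657


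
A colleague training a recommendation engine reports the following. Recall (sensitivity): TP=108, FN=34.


Recall = TP/(TP+FN)
= 108/(108+34)
= 108/142 = 76.06%

76.06%


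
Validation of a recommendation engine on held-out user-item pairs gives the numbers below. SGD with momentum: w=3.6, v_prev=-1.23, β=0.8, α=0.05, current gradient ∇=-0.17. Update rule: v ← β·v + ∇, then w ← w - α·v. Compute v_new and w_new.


v_new = 0.8·-1.23 - 0.17 = -0.984 - 0.17 = -1.154
w_new = 3.6 - 0.05·-1.154 = 3.6 + 0.0577 = 3.6577

v_new=-1.154, w_new=3.6577


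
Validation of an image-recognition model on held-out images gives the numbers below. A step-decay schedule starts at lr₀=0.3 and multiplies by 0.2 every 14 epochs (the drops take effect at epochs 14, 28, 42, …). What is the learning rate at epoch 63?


n_drops = ⌊63/14⌋ = 4
lr = 0.3·0.2^4 = 0.3·0.0016 = 0.00048

0.00048


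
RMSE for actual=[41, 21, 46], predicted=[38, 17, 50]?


MSE = 41/3 = 13.6667
RMSE = √(41/3) = 3.6968

3.6968


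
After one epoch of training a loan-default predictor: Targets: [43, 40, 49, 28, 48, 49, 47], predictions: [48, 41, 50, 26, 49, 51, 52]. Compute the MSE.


Squared errors: (43-48)²=25, (40-41)²=1, (49-50)²=1, (28-26)²=4, (48-49)²=1, (49-51)²=4, (47-52)²=25
Sum = 61
MSE = 61/7 = 61/7

61/7


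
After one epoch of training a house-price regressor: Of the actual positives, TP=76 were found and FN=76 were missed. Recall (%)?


Recall = TP/(TP+FN)
= 76/(76+76)
= 76/152 = 50.0%

50.0%


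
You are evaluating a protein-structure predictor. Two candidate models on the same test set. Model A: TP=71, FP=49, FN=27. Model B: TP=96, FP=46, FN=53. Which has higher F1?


Model A: P=71/120=0.5917, R=71/98=0.7245, F1=2PR/(P+R)=2TP/(2TP+FP+FN)=142/218=0.6514
Model B: P=96/142=0.6761, R=96/149=0.6443, F1=2PR/(P+R)=2TP/(2TP+FP+FN)=192/291=0.6598
0.6514 < 0.6598 → Model B

Model B


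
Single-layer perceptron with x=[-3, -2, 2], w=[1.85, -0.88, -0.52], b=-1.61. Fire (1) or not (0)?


z = (-3)·(1.85) + (-2)·(-0.88) + (2)·(-0.52) - 1.61
  = -6.44
step(z) = 0 (z<0)

0


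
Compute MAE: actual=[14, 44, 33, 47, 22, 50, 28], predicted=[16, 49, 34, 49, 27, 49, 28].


Absolute errors: |14-16|=2, |44-49|=5, |33-34|=1, |47-49|=2, |22-27|=5, |50-49|=1, |28-28|=0
Sum = 16
MAE = 16/7 = 16/7

16/7


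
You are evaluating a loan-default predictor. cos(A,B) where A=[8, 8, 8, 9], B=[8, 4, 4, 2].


A·B = 8·8 + 8·4 + 8·4 + 9·2 = 146
‖A‖ = √273 = 16.5227, ‖B‖ = √100 = 10
cos = 146/(√273·√100) = 146/√27300 = 0.8836

0.8836


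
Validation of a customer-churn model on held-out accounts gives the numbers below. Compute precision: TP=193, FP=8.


Precision = TP/(TP+FP)
= 193/(193+8)
= 193/201 = 96.02%

96.02%


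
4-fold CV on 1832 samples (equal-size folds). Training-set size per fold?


Fold size = 1832/4 = 458
Training per fold = 1832 - 458 = 1374

1374


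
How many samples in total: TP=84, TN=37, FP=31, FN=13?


Total = TP + TN + FP + FN
= 84 + 37 + 31 + 13
= 165
(Predicted positive: 115, predicted negative: 50)

165


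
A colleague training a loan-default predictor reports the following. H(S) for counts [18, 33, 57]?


Probabilities: [18/108, 33/108, 57/108] ≈ [0.1667, 0.3056, 0.5278]
H = -((18/108)·log₂(18/108) + (33/108)·log₂(33/108) + (57/108)·log₂(57/108))
  = 1.4401 bits

1.4401 bits


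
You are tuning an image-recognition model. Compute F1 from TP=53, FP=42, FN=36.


Precision = 53/95 = 0.5579
Recall = 53/89 = 0.5955
F1 = 2·P·R/(P+R) = 2·TP/(2·TP+FP+FN) = 106/(106+42+36) = 106/184 = 0.5761

0.5761


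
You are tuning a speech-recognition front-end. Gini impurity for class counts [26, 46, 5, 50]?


Probabilities: [26/127, 46/127, 5/127, 50/127] ≈ [0.2047, 0.3622, 0.0394, 0.3937]
Σpᵢ² = (676 + 2116 + 25 + 2500)/127² = 5317/16129
Gini = 1 - Σpᵢ² = 1 - 5317/16129 = 0.6703

0.6703


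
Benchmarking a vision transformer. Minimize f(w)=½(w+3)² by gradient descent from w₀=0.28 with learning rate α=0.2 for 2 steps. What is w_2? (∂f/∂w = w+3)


step 1: grad = 0.28+3 = 3.28; w = 0.28 - 0.2·(3.28) = -0.376
step 2: grad = -0.376+3 = 2.624; w = -0.376 - 0.2·(2.624) = -0.9008

-0.9008


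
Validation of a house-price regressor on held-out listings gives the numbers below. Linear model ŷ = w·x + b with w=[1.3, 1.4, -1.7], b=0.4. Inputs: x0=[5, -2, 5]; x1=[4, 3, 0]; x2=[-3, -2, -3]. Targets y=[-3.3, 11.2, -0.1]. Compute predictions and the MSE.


ŷ0 = (1.3)·(5) + (1.4)·(-2) + (-1.7)·(5) + 0.4 = -4.4
ŷ1 = (1.3)·(4) + (1.4)·(3) + (-1.7)·(0) + 0.4 = 9.8
ŷ2 = (1.3)·(-3) + (1.4)·(-2) + (-1.7)·(-3) + 0.4 = -1.2
errors² = [1.21, 1.96, 1.21]
MSE = 4.3800/3 = 1.46

1.46


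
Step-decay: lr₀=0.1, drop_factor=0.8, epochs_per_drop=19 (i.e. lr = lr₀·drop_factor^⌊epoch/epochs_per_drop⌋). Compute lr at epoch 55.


n_drops = ⌊55/19⌋ = 2
lr = 0.1·0.8^2 = 0.1·0.64 = 0.064

0.064


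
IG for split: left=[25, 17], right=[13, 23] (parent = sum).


Parent = [38, 40], H_parent = 0.9995
H_left = 0.9737 (n=42), H_right = 0.9436 (n=36)
H_children = (42/78)·0.9737 + (36/78)·0.9436 = 0.9598
IG = 0.9995 - 0.9598 = 0.0397

0.0397


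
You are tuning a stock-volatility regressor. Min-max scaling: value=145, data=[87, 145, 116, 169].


min=87, max=169
(145-87)/(169-87) = 58/82 = 0.7073

0.7073


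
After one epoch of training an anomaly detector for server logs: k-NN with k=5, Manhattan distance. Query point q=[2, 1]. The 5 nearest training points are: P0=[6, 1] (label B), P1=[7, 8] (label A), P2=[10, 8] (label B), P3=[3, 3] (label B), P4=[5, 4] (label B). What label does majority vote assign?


d(q,P0) = 4  (label B)
d(q,P1) = 12  (label A)
d(q,P2) = 15  (label B)
d(q,P3) = 3  (label B)
d(q,P4) = 6  (label B)
Votes: A=1, B=4
Majority → B

B


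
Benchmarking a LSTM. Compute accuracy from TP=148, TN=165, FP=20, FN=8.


Accuracy = (TP+TN)/(TP+TN+FP+FN)
= (148+165)/(341)
= 313/341 = 91.79%

91.79%


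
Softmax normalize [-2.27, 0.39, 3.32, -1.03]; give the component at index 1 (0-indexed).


Exponentials: e^-2.27=0.1033, e^0.39=1.477, e^3.32=27.6604, e^-1.03=0.357
Sum = 29.5977
Softmax = [0.0035, 0.0499, 0.9345, 0.0121]
p[1] = 1.477/29.5977 = 0.0499

0.0499


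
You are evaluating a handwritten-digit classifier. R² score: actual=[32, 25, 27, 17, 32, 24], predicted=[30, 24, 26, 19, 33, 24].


ȳ = 26.1667
SS_res = Σ(y-ŷ)² = 11
SS_tot = Σ(y-ȳ)² = 158.83
R² = 1 - SS_res/SS_tot = 1 - 0.0693 = 0.9307

0.9307


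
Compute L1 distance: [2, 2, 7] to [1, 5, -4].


d = |2-1| + |2-5| + |7+ 4|
  = 1 + 3 + 11
  = 15

15


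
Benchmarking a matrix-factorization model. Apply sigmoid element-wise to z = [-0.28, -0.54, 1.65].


σ(-0.28) = 1/(1+e^0.28) = 0.4305
σ(-0.54) = 1/(1+e^0.54) = 0.3682
σ(1.65) = 1/(1+e^-1.65) = 0.8389
result = [0.4305, 0.3682, 0.8389]

[0.4305, 0.3682, 0.8389]


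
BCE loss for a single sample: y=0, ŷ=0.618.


BCE = -[y·ln(p) + (1-y)·ln(1-p)]
= -0 - 1·ln(1-0.618)
= -ln(0.382) = 0.9623

0.9623


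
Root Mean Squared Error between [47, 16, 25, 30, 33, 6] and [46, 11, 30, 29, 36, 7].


MSE = 62/6 = 10.3333
RMSE = √(62/6) = 3.2146

3.2146


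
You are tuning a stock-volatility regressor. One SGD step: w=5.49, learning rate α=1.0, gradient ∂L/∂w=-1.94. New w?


w_new = w - α·∇
= 5.49 - 1.0·-1.94
= 5.49 + 1.94
= 7.43

7.43


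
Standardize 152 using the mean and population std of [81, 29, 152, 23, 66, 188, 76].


μ = 87.8571, σ = 56.668
z = (152 - 87.8571)/56.668 = 1.1319

1.1319


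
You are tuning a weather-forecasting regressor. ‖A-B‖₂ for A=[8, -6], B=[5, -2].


d = √((8-5)² + (-6+ 2)²)
  = √(9 + 16)
  = √25 = 5.0

5.0


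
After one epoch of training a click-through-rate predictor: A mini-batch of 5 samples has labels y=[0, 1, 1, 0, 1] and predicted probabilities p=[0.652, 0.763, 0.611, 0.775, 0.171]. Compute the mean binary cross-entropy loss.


L[0] = -ln(1-0.652) = -ln(0.348) = 1.0556
L[1] = -ln(0.763) = 0.2705
L[2] = -ln(0.611) = 0.4927
L[3] = -ln(1-0.775) = -ln(0.225) = 1.4917
L[4] = -ln(0.171) = 1.7661
mean = (1.0556 + 0.2705 + 0.4927 + 1.4917 + 1.7661)/5 = 1.0153

1.0153


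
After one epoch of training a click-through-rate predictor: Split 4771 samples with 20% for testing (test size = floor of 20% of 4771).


Test = ⌊4771·20/100⌋ = 954
Train = 4771 - 954 = 3817

Train: 3817, Test: 954


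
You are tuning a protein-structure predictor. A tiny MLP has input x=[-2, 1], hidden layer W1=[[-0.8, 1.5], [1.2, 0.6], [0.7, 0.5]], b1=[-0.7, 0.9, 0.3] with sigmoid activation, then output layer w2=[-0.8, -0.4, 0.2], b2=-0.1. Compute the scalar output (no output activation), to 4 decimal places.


z1[0] = (-0.8)·(-2) + (1.5)·(1) - 0.7 = 2.4
z1[1] = (1.2)·(-2) + (0.6)·(1) + 0.9 = -0.9
z1[2] = (0.7)·(-2) + (0.5)·(1) + 0.3 = -0.6
h = sigmoid(z1) = [0.9168, 0.2891, 0.3543]
output = (-0.8)·(0.9168) + (-0.4)·(0.2891) + (0.2)·(0.3543) - 0.1 = -0.8782

-0.8782


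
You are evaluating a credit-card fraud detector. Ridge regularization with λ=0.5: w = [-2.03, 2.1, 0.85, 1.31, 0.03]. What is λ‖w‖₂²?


‖w‖₂² = (-2.03)² + (2.1)² + (0.85)² + (1.31)² + (0.03)²
     = 4.1209 + 4.41 + 0.7225 + 1.7161 + 0.0009
     = 10.9704
λ·‖w‖₂² = 0.5·10.9704 = 5.4852

5.4852


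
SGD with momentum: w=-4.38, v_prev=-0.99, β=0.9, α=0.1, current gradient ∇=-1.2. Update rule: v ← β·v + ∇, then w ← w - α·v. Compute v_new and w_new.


v_new = 0.9·-0.99 - 1.2 = -0.891 - 1.2 = -2.091
w_new = -4.38 - 0.1·-2.091 = -4.38 + 0.2091 = -4.1709

v_new=-2.091, w_new=-4.1709


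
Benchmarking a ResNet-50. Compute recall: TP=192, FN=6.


Recall = TP/(TP+FN)
= 192/(192+6)
= 192/198 = 96.97%

96.97%


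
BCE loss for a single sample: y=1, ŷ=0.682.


BCE = -[y·ln(p) + (1-y)·ln(1-p)]
= -1·ln(0.682) - 0
= -ln(0.682) = 0.3827

0.3827


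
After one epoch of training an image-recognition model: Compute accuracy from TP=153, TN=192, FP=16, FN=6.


Accuracy = (TP+TN)/(TP+TN+FP+FN)
= (153+192)/(367)
= 345/367 = 94.01%

94.01%


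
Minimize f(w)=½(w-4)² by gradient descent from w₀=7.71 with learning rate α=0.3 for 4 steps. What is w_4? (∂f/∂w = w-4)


step 1: grad = 7.71-4 = 3.71; w = 7.71 - 0.3·(3.71) = 6.597
step 2: grad = 6.597-4 = 2.597; w = 6.597 - 0.3·(2.597) = 5.8179
step 3: grad = 5.8179-4 = 1.8179; w = 5.8179 - 0.3·(1.8179) = 5.27253
step 4: grad = 5.27253-4 = 1.27253; w = 5.27253 - 0.3·(1.27253) = 4.890771

4.890771


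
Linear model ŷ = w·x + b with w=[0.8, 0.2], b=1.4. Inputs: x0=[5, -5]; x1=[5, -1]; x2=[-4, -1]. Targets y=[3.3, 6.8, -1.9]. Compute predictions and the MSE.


ŷ0 = (0.8)·(5) + (0.2)·(-5) + 1.4 = 4.4
ŷ1 = (0.8)·(5) + (0.2)·(-1) + 1.4 = 5.2
ŷ2 = (0.8)·(-4) + (0.2)·(-1) + 1.4 = -2.0
errors² = [1.21, 2.56, 0.01]
MSE = 3.7800/3 = 1.26

1.26


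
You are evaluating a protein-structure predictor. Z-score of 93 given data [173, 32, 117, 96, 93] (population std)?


μ = 102.2, σ = 45.3493
z = (93 - 102.2)/45.3493 = -0.2029

-0.2029


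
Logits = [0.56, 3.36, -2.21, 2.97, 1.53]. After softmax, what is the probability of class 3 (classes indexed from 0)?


Exponentials: e^0.56=1.7507, e^3.36=28.7892, e^-2.21=0.1097, e^2.97=19.4919, e^1.53=4.6182
Sum = 54.7597
Softmax = [0.032, 0.5257, 0.002, 0.356, 0.0843]
p[3] = 19.4919/54.7597 = 0.356

0.356


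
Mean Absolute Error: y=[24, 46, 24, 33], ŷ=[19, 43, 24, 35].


Absolute errors: |24-19|=5, |46-43|=3, |24-24|=0, |33-35|=2
Sum = 10
MAE = 10/4 = 5/2

5/2


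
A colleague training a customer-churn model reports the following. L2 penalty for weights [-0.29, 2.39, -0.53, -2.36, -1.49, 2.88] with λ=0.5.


‖w‖₂² = (-0.29)² + (2.39)² + (-0.53)² + (-2.36)² + (-1.49)² + (2.88)²
     = 0.0841 + 5.7121 + 0.2809 + 5.5696 + 2.2201 + 8.2944
     = 22.1612
λ·‖w‖₂² = 0.5·22.1612 = 11.0806

11.0806


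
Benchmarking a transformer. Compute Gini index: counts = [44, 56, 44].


Probabilities: [44/144, 56/144, 44/144] ≈ [0.3056, 0.3889, 0.3056]
Σpᵢ² = (1936 + 3136 + 1936)/144² = 7008/20736
Gini = 1 - Σpᵢ² = 1 - 7008/20736 = 0.662

0.662


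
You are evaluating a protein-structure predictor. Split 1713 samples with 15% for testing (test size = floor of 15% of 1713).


Test = ⌊1713·15/100⌋ = 256
Train = 1713 - 256 = 1457

Train: 1457, Test: 256


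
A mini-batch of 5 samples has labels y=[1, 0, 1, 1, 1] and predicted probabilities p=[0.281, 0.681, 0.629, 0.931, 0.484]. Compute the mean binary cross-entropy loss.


L[0] = -ln(0.281) = 1.2694
L[1] = -ln(1-0.681) = -ln(0.319) = 1.1426
L[2] = -ln(0.629) = 0.4636
L[3] = -ln(0.931) = 0.0715
L[4] = -ln(0.484) = 0.7257
mean = (1.2694 + 1.1426 + 0.4636 + 0.0715 + 0.7257)/5 = 0.7346

0.7346


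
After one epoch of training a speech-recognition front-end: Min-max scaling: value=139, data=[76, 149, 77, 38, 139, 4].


min=4, max=149
(139-4)/(149-4) = 135/145 = 0.931

0.931


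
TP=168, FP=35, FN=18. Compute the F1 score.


Precision = 168/203 = 0.8276
Recall = 168/186 = 0.9032
F1 = 2·P·R/(P+R) = 2·TP/(2·TP+FP+FN) = 336/(336+35+18) = 336/389 = 0.8638

0.8638


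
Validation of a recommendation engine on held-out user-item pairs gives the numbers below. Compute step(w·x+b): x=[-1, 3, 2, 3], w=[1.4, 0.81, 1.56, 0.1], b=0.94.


z = (-1)·(1.4) + (3)·(0.81) + (2)·(1.56) + (3)·(0.1) + 0.94
  = 5.39
step(z) = 1 (z≥0)

1


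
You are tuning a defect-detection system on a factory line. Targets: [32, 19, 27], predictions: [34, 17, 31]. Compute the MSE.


Squared errors: (32-34)²=4, (19-17)²=4, (27-31)²=16
Sum = 24
MSE = 24/3 = 8

8


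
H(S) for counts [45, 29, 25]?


Probabilities: [45/99, 29/99, 25/99] ≈ [0.4545, 0.2929, 0.2525]
H = -((45/99)·log₂(45/99) + (29/99)·log₂(29/99) + (25/99)·log₂(25/99))
  = 1.5373 bits

1.5373 bits


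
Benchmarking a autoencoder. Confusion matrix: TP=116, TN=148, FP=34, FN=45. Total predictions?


Total = TP + TN + FP + FN
= 116 + 148 + 34 + 45
= 343
(Predicted positive: 150, predicted negative: 193)

343


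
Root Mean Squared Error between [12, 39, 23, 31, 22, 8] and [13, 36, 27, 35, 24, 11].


MSE = 55/6 = 9.1667
RMSE = √(55/6) = 3.0277

3.0277


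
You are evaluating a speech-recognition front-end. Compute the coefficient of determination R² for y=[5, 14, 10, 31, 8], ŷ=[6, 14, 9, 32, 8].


ȳ = 13.6
SS_res = Σ(y-ŷ)² = 3
SS_tot = Σ(y-ȳ)² = 421.2
R² = 1 - SS_res/SS_tot = 1 - 0.0071 = 0.9929

0.9929


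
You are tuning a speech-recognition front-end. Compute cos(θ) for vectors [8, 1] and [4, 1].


A·B = 8·4 + 1·1 = 33
‖A‖ = √65 = 8.0623, ‖B‖ = √17 = 4.1231
cos = 33/(√65·√17) = 33/√1105 = 0.9927

0.9927


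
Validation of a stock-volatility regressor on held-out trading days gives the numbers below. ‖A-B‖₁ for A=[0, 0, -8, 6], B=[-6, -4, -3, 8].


d = |0+ 6| + |0+ 4| + |-8+ 3| + |6-8|
  = 6 + 4 + 5 + 2
  = 17

17


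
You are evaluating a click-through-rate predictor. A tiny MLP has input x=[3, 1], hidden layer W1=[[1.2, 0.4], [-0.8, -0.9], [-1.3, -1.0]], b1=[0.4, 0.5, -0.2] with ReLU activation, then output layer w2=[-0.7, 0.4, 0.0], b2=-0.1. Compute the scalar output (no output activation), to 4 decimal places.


z1[0] = (1.2)·(3) + (0.4)·(1) + 0.4 = 4.4
z1[1] = (-0.8)·(3) + (-0.9)·(1) + 0.5 = -2.8
z1[2] = (-1.3)·(3) + (-1.0)·(1) - 0.2 = -5.1
h = ReLU(z1) = [4.4, 0.0, 0.0]
output = (-0.7)·(4.4) + (0.4)·(0.0) + (0.0)·(0.0) - 0.1 = -3.18

-3.18


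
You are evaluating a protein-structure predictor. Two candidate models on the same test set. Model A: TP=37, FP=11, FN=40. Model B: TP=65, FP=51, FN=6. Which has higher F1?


Model A: P=37/48=0.7708, R=37/77=0.4805, F1=2PR/(P+R)=2TP/(2TP+FP+FN)=74/125=0.592
Model B: P=65/116=0.5603, R=65/71=0.9155, F1=2PR/(P+R)=2TP/(2TP+FP+FN)=130/187=0.6952
0.592 < 0.6952 → Model B

Model B
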